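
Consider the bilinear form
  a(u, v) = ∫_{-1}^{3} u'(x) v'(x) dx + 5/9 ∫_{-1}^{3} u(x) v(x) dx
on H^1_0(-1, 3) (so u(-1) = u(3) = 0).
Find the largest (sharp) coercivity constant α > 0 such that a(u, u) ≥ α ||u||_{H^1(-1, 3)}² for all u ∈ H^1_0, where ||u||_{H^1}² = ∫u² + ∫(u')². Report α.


α = (80/9 + π^2)/(π^2 + 16)

Coercivity of a(·,·) on H^1_0(-1, 3) means a(u, u) ≥ α ||u||_{H^1}² for every u ∈ H^1_0.
The interval has length L = 4, and Poincaré/coercivity depend only on L. Here a(u, u) = ∫(u')² + (5/9)·∫u².
Here 0 < c = 5/9 < 1. The condition a(u,u) ≥ α||u||_{H^1}² reads (1−α)∫(u')² ≥ (α−c)∫u². Any admissible α is ≤ 1 (rapidly oscillating u have ∫u²/∫(u')² → 0), and α = 1 would force 0 ≥ (1−c)∫u², impossible since c < 1; so 1−α > 0. By the sharp Poincaré inequality on H^1_0 of an interval of length L, ∫(u')² ≥ (π/L)²∫u² with equality for the first sine mode sin(π(x−x₀)/L) (x₀ the left endpoint), so the inequality holds for all u iff (1−α)(π/L)² ≥ α − c, i.e. α ≤ ((π/L)² + c)/((π/L)² + 1) = (1 + c(L/π)²)/(1 + (L/π)²). With (π/L)² = π^2/16 and c = 5/9, the largest admissible constant is α = ((π/L)² + c)/((π/L)² + 1).
Simplifying, α = (80/9 + π^2)/(π^2 + 16).


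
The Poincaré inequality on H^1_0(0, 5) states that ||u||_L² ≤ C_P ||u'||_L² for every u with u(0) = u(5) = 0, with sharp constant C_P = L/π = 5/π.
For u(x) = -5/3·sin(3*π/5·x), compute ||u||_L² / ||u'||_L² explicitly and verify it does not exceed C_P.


||u||_L² / ||u'||_L² = 5/(3*π) < C_P = 5/π.

u(x) = -5/3·sin(3*π/5·x), so u'(x) = -π*cos(3*π*x/5).
Writing u(x) = A·sin(kπx/L) with A = -5/3 and k = 3, use ∫_0^L sin²(kπx/L) dx = L/2 and ∫_0^L cos²(kπx/L) dx = L/2.
u² = 25/9·sin²(3*π/5·x) and (u')² = π^2·cos²(3*π/5·x), and each of sin², cos² integrates to L/2 = 5/2 over (0, 5).
∫_0^5 u² dx = 125/18, so ||u||_L² = 5*sqrt(10)/6.
∫_0^5 (u')² dx = 5*π^2/2, so ||u'||_L² = sqrt(10)*π/2.
Ratio ||u||_L² / ||u'||_L² = 5/(3*π).
Sharp Poincaré constant on H^1_0(0, 5) is C_P = L/π = 5/π, achieved by sin(π/5·x).
This is the k = 3 harmonic; the ratio L/(kπ) is strictly less than C_P = L/π, consistent with the sharp inequality ||u||_L² ≤ C_P ||u'||_L².


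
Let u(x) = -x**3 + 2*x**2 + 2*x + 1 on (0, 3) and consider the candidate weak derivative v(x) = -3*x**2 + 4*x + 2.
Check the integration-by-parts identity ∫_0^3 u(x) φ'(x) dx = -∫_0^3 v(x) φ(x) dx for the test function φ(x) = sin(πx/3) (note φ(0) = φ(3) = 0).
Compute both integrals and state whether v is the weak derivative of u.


LHS = -324/π^3 + 33/π, RHS = -324/π^3 + 33/π. Yes, v = u' weakly.

u(x) = -x**3 + 2*x**2 + 2*x + 1, classical derivative u'(x) = -3*x**2 + 4*x + 2.
φ(x) = sin(πx/3), so φ'(x) = π*cos(π*x/3)/3.
Note φ(0) = φ(3) = 0, so the boundary term u·φ vanishes.
LHS = ∫_0^3 u(x) φ'(x) dx = ∫_0^3 (-π*x^3*cos(π*x/3)/3 + 2*π*x^2*cos(π*x/3)/3 + 2*π*x*cos(π*x/3)/3 + π*cos(π*x/3)/3) dx. Term by term:
  ∫_0^3 π*cos(π*x/3)/3 dx = 0;  ∫_0^3 -π*x^3*cos(π*x/3)/3 dx = -324/π^3 + 81/π;  ∫_0^3 2*π*x*cos(π*x/3)/3 dx = -12/π;
  ∫_0^3 2*π*x^2*cos(π*x/3)/3 dx = -36/π.
Sum: 0 + -324/π^3 + 81/π − 12/π − 36/π = -324/π^3 + 33/π.
So LHS = -324/π^3 + 33/π.
∫_0^3 v(x) φ(x) dx = ∫_0^3 (-3*x^2*sin(π*x/3) + 4*x*sin(π*x/3) + 2*sin(π*x/3)) dx. Term by term:
  ∫_0^3 2*sin(π*x/3) dx = 12/π;  ∫_0^3 -3*x^2*sin(π*x/3) dx = -81/π + 324/π^3;  ∫_0^3 4*x*sin(π*x/3) dx = 36/π.
Sum: 12/π + -81/π + 324/π^3 + 36/π = -33/π + 324/π^3.
So RHS = -∫_0^3 v(x) φ(x) dx = -324/π^3 + 33/π.
LHS = RHS, so the identity holds for this test φ.
Moreover u is smooth here and v(x) = u'(x) = -3*x**2 + 4*x + 2 pointwise, so the identity holds for every test function. Hence v is the weak derivative of u.


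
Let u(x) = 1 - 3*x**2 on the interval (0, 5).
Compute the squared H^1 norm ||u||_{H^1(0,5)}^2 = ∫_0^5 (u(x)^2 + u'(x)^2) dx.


||u||_{H^1}^2 = 6880

The H^1 norm (squared) on an interval (0, L) is
  ||u||_{H^1}^2 = ∫_0^L u(x)^2 dx + ∫_0^L u'(x)^2 dx.
Compute u'(x) = -6*x.
Then u(x)^2 = 9*x**4 - 6*x**2 + 1 and u'(x)^2 = 36*x**2.
Integrate each monomial from 0 to 5 using ∫_0^5 c·x^n dx = c·5^(n+1)/(n+1):
  ∫_0^5 u(x)^2 dx = ∫_0^5 (9*x^4 - 6*x^2 + 1) dx. Term by term:
    ∫_0^5 9*x^4 dx = 5625;  ∫_0^5 -6*x^2 dx = -250;  ∫_0^5 1 dx = 5.
  Sum: 5625 − 250 + 5 = 5380.
  ∫_0^5 u'(x)^2 dx = ∫_0^5 (36*x^2) dx. Term by term:
    ∫_0^5 36*x^2 dx = 1500.
Adding: ||u||_{H^1}^2 = 5380 + 1500 = 6880.


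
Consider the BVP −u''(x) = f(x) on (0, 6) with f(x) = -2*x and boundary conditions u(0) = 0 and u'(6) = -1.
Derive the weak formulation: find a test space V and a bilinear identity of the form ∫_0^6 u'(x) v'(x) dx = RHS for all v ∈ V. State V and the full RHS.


V = {v ∈ H^1(0, 6) : v(0) = 0} (test functions vanish at x = 0 where u is specified); weak form: ∫_0^6 u'v' dx = ∫_0^6 (-2*x) v dx − v(6) for all v ∈ V.

Multiply both sides by a test function v and integrate from 0 to 6:
  ∫_0^6 −u''(x) v(x) dx = ∫_0^6 f(x) v(x) dx.
Integrate the LHS by parts once:
  ∫_0^6 −u'' v dx = −[u'(x) v(x)]_0^6 + ∫_0^6 u'(x) v'(x) dx.
Thus ∫_0^6 u'(x) v'(x) dx = ∫_0^6 f(x) v(x) dx + [u'(x) v(x)]_0^6.
Choose V so that boundary terms are either known or forced to vanish.
Mixed BC: u(0) = 0 (Dirichlet) and u'(6) = -1 (Neumann). Define V = {v ∈ H^1(0, 6) : v(0) = 0}. Then [u' v]_0^6 = u'(6)·v(6) − u'(0)·0 = − v(6).
Weak formulation: find u (satisfying any essential BC) such that ∫_0^6 u'(x) v'(x) dx = ∫_0^6 f v dx − v(6) for all v ∈ V (Dirichlet at 0 absorbed into V; Neumann datum at x = 6 contributes the boundary term).
Substituting f(x) = -2*x, the right-hand side is ∫_0^6 (-2*x) v dx − v(6).


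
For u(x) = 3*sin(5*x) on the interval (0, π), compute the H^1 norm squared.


||u||_{H^1(0,π)}^2 = 117*π

u'(x) = 15*cos(5*x).
Expand u² and (u')² and integrate term by term on (0, π), using: for integers n ≥ 1, ∫_0^π sin²(nx) dx = ∫_0^π cos²(nx) dx = π/2; for n ≠ n', ∫_0^π sin(nx)sin(n'x) dx = ∫_0^π cos(nx)cos(n'x) dx = 0; and by product-to-sum, ∫_0^π sin(nx)cos(n'x) dx = ½∫_0^π [sin((n+n')x) + sin((n−n')x)] dx, which is 0 when n+n' is even and 2n/(n²−n'²) when n+n' is odd (it need not vanish on (0, π)).
  u² squared terms: (3)²·∫sin(5x)² dx = 9·π/2 = 9*π/2.
  So ∫_0^π u² dx = 9*π/2.
  (u')² squared terms: (15)²·∫cos(5x)² dx = 225·π/2 = 225*π/2.
  So ∫_0^π (u')² dx = 225*π/2.
||u||_{H^1}^2 = (9*π/2) + (225*π/2) = 117*π.


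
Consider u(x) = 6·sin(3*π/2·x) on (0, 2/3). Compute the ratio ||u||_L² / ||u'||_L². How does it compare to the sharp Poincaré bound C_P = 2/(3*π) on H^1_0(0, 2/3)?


||u||_L² / ||u'||_L² = 2/(3*π) = C_P.

u(x) = 6·sin(3*π/2·x), so u'(x) = 9*π*cos(3*π*x/2).
Writing u(x) = A·sin(kπx/L) with A = 6 and k = 1, use ∫_0^L sin²(kπx/L) dx = L/2 and ∫_0^L cos²(kπx/L) dx = L/2.
u² = 36·sin²(3*π/2·x) and (u')² = 81*π^2·cos²(3*π/2·x), and each of sin², cos² integrates to L/2 = 1/3 over (0, 2/3).
∫_0^2/3 u² dx = 12, so ||u||_L² = 2*sqrt(3).
∫_0^2/3 (u')² dx = 27*π^2, so ||u'||_L² = 3*sqrt(3)*π.
Ratio ||u||_L² / ||u'||_L² = 2/(3*π).
Sharp Poincaré constant on H^1_0(0, 2/3) is C_P = L/π = 2/(3*π), achieved by sin(3*π/2·x).
This is the k = 1 eigenfunction (up to amplitude), so the ratio equals the sharp Poincaré constant exactly.


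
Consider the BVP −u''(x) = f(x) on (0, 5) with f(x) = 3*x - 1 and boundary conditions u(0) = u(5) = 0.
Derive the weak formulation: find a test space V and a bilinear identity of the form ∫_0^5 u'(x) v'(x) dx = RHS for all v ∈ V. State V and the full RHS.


V = H^1_0(0, 5) (so v(0) = v(5) = 0); weak form: ∫_0^5 u'v' dx = ∫_0^5 (3*x - 1) v dx for all v ∈ V.

Multiply both sides by a test function v and integrate from 0 to 5:
  ∫_0^5 −u''(x) v(x) dx = ∫_0^5 f(x) v(x) dx.
Integrate the LHS by parts once:
  ∫_0^5 −u'' v dx = −[u'(x) v(x)]_0^5 + ∫_0^5 u'(x) v'(x) dx.
Thus ∫_0^5 u'(x) v'(x) dx = ∫_0^5 f(x) v(x) dx + [u'(x) v(x)]_0^5.
Choose V so that boundary terms are either known or forced to vanish.
u is Dirichlet: u(0) = u(5) = 0. Let V = H^1_0(0, 5); then v(0) = v(5) = 0, and [u' v]_0^5 = 0.
Weak formulation: find u (satisfying any essential BC) such that ∫_0^5 u'(x) v'(x) dx = ∫_0^5 f v dx for all v ∈ V.
Substituting f(x) = 3*x - 1, the right-hand side is ∫_0^5 (3*x - 1) v dx.


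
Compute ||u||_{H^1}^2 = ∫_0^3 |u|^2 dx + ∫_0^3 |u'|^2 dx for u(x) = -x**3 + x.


||u||_{H^1}^2 = 21372/35

The H^1 norm (squared) on an interval (0, L) is
  ||u||_{H^1}^2 = ∫_0^L u(x)^2 dx + ∫_0^L u'(x)^2 dx.
Compute u'(x) = 1 - 3*x**2.
Then u(x)^2 = x**6 - 2*x**4 + x**2 and u'(x)^2 = 9*x**4 - 6*x**2 + 1.
Integrate each monomial from 0 to 3 using ∫_0^3 c·x^n dx = c·3^(n+1)/(n+1):
  ∫_0^3 u(x)^2 dx = ∫_0^3 (x^6 - 2*x^4 + x^2) dx. Term by term:
    ∫_0^3 x^6 dx = 2187/7;  ∫_0^3 -2*x^4 dx = -486/5;  ∫_0^3 x^2 dx = 9.
  Sum: 2187/7 − 486/5 + 9 = 7848/35.
  ∫_0^3 u'(x)^2 dx = ∫_0^3 (9*x^4 - 6*x^2 + 1) dx. Term by term:
    ∫_0^3 9*x^4 dx = 2187/5;  ∫_0^3 -6*x^2 dx = -54;  ∫_0^3 1 dx = 3.
  Sum: 2187/5 − 54 + 3 = 1932/5.
Adding: ||u||_{H^1}^2 = 7848/35 + 1932/5 = 21372/35.


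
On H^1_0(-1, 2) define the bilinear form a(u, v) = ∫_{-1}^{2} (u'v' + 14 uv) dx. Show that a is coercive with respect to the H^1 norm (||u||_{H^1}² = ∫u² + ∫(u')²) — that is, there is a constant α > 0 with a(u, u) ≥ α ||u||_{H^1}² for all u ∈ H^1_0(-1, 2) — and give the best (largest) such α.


α = 1

Coercivity of a(·,·) on H^1_0(-1, 2) means a(u, u) ≥ α ||u||_{H^1}² for every u ∈ H^1_0.
The interval has length L = 3, and Poincaré/coercivity depend only on L. Here a(u, u) = ∫(u')² + (14)·∫u².
Here c = 14 ≥ 1, so a(u,u) = ∫(u')² + c∫u² ≥ ∫(u')² + ∫u² = ||u||_{H^1}², i.e. α = 1 works. No larger α is possible: a(u,u) ≥ α||u||_{H^1}² means (1−α)∫(u')² ≥ (α−c)∫u², and for the modes u_n = sin(nπ(x−x₀)/L) (x₀ the left endpoint) one has ∫u_n²/∫(u_n')² = (L/(nπ))² → 0, so a(u_n,u_n)/||u_n||_{H^1}² → 1. Hence the optimal constant is α = 1.
Therefore α = 1.


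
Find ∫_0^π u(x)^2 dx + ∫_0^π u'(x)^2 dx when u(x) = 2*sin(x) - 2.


||u||_{H^1(0,π)}^2 = -16 + 8*π

u'(x) = 2*cos(x).
Expand u² and (u')² and integrate term by term on (0, π), using: for integers n ≥ 1, ∫_0^π sin²(nx) dx = ∫_0^π cos²(nx) dx = π/2; for n ≠ n', ∫_0^π sin(nx)sin(n'x) dx = ∫_0^π cos(nx)cos(n'x) dx = 0; and by product-to-sum, ∫_0^π sin(nx)cos(n'x) dx = ½∫_0^π [sin((n+n')x) + sin((n−n')x)] dx, which is 0 when n+n' is even and 2n/(n²−n'²) when n+n' is odd (it need not vanish on (0, π)). For the constant mode: ∫_0^π 1 dx = π, ∫_0^π cos(nx) dx = 0, ∫_0^π sin(nx) dx = (1−(−1)^n)/n.
  u² squared terms: (-2)²·∫1 dx = 4·π = 4*π;  (2)²·∫sin(x)² dx = 4·π/2 = 2*π.
  u² cross terms: 2·(-2)·(2)·∫1·sin(x) dx = -8·(2) = -16.
  So ∫_0^π u² dx = 4*π + 2*π − 16 = -16 + 6*π.
  (u')² squared terms: (2)²·∫cos(x)² dx = 4·π/2 = 2*π.
  So ∫_0^π (u')² dx = 2*π.
||u||_{H^1}^2 = (-16 + 6*π) + (2*π) = -16 + 8*π.


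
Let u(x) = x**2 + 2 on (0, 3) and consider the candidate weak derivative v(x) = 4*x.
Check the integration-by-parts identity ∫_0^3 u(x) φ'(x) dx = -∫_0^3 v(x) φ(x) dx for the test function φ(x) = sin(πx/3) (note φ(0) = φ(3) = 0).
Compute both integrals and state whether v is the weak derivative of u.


LHS = -18/π, RHS = -36/π. No, v is not the weak derivative of u.

u(x) = x**2 + 2, classical derivative u'(x) = 2*x.
φ(x) = sin(πx/3), so φ'(x) = π*cos(π*x/3)/3.
Note φ(0) = φ(3) = 0, so the boundary term u·φ vanishes.
LHS = ∫_0^3 u(x) φ'(x) dx = ∫_0^3 (π*x^2*cos(π*x/3)/3 + 2*π*cos(π*x/3)/3) dx. Term by term:
  ∫_0^3 2*π*cos(π*x/3)/3 dx = 0;  ∫_0^3 π*x^2*cos(π*x/3)/3 dx = -18/π.
Sum: 0 − 18/π = -18/π.
So LHS = -18/π.
∫_0^3 v(x) φ(x) dx = ∫_0^3 (4*x*sin(π*x/3)) dx. Term by term:
  ∫_0^3 4*x*sin(π*x/3) dx = 36/π.
So RHS = -∫_0^3 v(x) φ(x) dx = -36/π.
LHS − RHS = 18/π ≠ 0, so the identity fails.
(For a valid weak derivative the identity must hold for EVERY test function, in particular this one. The failure shows v is NOT the weak derivative of u.)
Correct weak derivative would be u'(x) = 2*x.


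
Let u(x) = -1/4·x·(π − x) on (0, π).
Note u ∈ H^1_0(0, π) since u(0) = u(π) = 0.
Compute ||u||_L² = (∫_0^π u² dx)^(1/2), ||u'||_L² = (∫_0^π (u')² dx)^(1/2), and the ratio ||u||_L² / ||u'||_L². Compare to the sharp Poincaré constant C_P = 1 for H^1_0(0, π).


||u||_L² / ||u'||_L² = sqrt(10)*π/10 < C_P = 1.

u(x) = -1/4·x·(π − x), so u'(x) = x/2 - π/4.
u(x) = -1/4·x·(π − x) vanishes at x = 0 and x = π, so u ∈ H^1_0(0, π). Differentiate via the product rule and integrate the resulting polynomials term by term.
  ∫_0^π u² dx = ∫_0^π (x^4/16 - π*x^3/8 + π^2*x^2/16) dx. Term by term:
    ∫_0^π x^4/16 dx = π^5/80;  ∫_0^π -π*x^3/8 dx = -π^5/32;  ∫_0^π π^2*x^2/16 dx = π^5/48.
  Sum: π^5/80 − π^5/32 + π^5/48 = π^5/480.
  ∫_0^π (u')² dx = ∫_0^π (x^2/4 - π*x/4 + π^2/16) dx. Term by term:
    ∫_0^π x^2/4 dx = π^3/12;  ∫_0^π -π*x/4 dx = -π^3/8;  ∫_0^π π^2/16 dx = π^3/16.
  Sum: π^3/12 − π^3/8 + π^3/16 = π^3/48.
∫_0^π u² dx = π^5/480, so ||u||_L² = sqrt(30)*π^(5/2)/120.
∫_0^π (u')² dx = π^3/48, so ||u'||_L² = sqrt(3)*π^(3/2)/12.
Ratio ||u||_L² / ||u'||_L² = sqrt(10)*π/10.
Sharp Poincaré constant on H^1_0(0, π) is C_P = L/π = 1, achieved by sin(x).
A polynomial bump cannot attain the sharp Poincaré constant (only the first sine eigenfunction does), so the ratio is strictly less than C_P, consistent with ||u||_L² ≤ C_P ||u'||_L².


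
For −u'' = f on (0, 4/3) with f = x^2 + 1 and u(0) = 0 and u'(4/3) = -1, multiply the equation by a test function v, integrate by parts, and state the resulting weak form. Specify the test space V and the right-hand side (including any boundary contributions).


V = {v ∈ H^1(0, 4/3) : v(0) = 0} (test functions vanish at x = 0 where u is specified); weak form: ∫_0^4/3 u'v' dx = ∫_0^4/3 (x^2 + 1) v dx − v(4/3) for all v ∈ V.

Multiply both sides by a test function v and integrate from 0 to 4/3:
  ∫_0^4/3 −u''(x) v(x) dx = ∫_0^4/3 f(x) v(x) dx.
Integrate the LHS by parts once:
  ∫_0^4/3 −u'' v dx = −[u'(x) v(x)]_0^4/3 + ∫_0^4/3 u'(x) v'(x) dx.
Thus ∫_0^4/3 u'(x) v'(x) dx = ∫_0^4/3 f(x) v(x) dx + [u'(x) v(x)]_0^4/3.
Choose V so that boundary terms are either known or forced to vanish.
Mixed BC: u(0) = 0 (Dirichlet) and u'(4/3) = -1 (Neumann). Define V = {v ∈ H^1(0, 4/3) : v(0) = 0}. Then [u' v]_0^4/3 = u'(4/3)·v(4/3) − u'(0)·0 = − v(4/3).
Weak formulation: find u (satisfying any essential BC) such that ∫_0^4/3 u'(x) v'(x) dx = ∫_0^4/3 f v dx − v(4/3) for all v ∈ V (Dirichlet at 0 absorbed into V; Neumann datum at x = 4/3 contributes the boundary term).
Substituting f(x) = x^2 + 1, the right-hand side is ∫_0^4/3 (x^2 + 1) v dx − v(4/3).


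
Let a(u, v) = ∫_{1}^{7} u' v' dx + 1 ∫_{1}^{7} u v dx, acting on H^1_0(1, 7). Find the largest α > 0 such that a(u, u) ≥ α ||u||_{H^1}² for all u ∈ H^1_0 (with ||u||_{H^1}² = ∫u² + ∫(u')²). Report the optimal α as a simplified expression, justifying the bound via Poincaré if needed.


α = 1

Coercivity of a(·,·) on H^1_0(1, 7) means a(u, u) ≥ α ||u||_{H^1}² for every u ∈ H^1_0.
The interval has length L = 6, and Poincaré/coercivity depend only on L. Here a(u, u) = ∫(u')² + (1)·∫u².
Here c = 1 ≥ 1, so a(u,u) = ∫(u')² + c∫u² ≥ ∫(u')² + ∫u² = ||u||_{H^1}², i.e. α = 1 works. No larger α is possible: a(u,u) ≥ α||u||_{H^1}² means (1−α)∫(u')² ≥ (α−c)∫u², and for the modes u_n = sin(nπ(x−x₀)/L) (x₀ the left endpoint) one has ∫u_n²/∫(u_n')² = (L/(nπ))² → 0, so a(u_n,u_n)/||u_n||_{H^1}² → 1. Hence the optimal constant is α = 1.
Therefore α = 1.


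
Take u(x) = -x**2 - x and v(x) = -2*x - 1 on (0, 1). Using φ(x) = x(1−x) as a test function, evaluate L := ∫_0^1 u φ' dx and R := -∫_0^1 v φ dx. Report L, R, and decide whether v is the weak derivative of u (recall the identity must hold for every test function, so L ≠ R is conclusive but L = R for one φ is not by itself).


LHS = 1/3, RHS = 1/3. Yes, v = u' weakly.

u(x) = -x**2 - x, classical derivative u'(x) = -2*x - 1.
φ(x) = x(1−x), so φ'(x) = 1 - 2*x.
Note φ(0) = φ(1) = 0, so the boundary term u·φ vanishes.
LHS = ∫_0^1 u(x) φ'(x) dx = ∫_0^1 (2*x^3 + x^2 - x) dx. Term by term:
  ∫_0^1 2*x^3 dx = 1/2;  ∫_0^1 x^2 dx = 1/3;  ∫_0^1 -x dx = -1/2.
Sum: 1/2 + 1/3 − 1/2 = 1/3.
So LHS = 1/3.
∫_0^1 v(x) φ(x) dx = ∫_0^1 (2*x^3 - x^2 - x) dx. Term by term:
  ∫_0^1 2*x^3 dx = 1/2;  ∫_0^1 -x^2 dx = -1/3;  ∫_0^1 -x dx = -1/2.
Sum: 1/2 − 1/3 − 1/2 = -1/3.
So RHS = -∫_0^1 v(x) φ(x) dx = 1/3.
LHS = RHS, so the identity holds for this test φ.
Moreover u is smooth here and v(x) = u'(x) = -2*x - 1 pointwise, so the identity holds for every test function. Hence v is the weak derivative of u.


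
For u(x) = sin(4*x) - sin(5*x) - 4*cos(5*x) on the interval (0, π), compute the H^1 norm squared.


||u||_{H^1(0,π)}^2 = 1664/9 + 459*π/2

u'(x) = 20*sin(5*x) + 4*cos(4*x) - 5*cos(5*x).
Expand u² and (u')² and integrate term by term on (0, π), using: for integers n ≥ 1, ∫_0^π sin²(nx) dx = ∫_0^π cos²(nx) dx = π/2; for n ≠ n', ∫_0^π sin(nx)sin(n'x) dx = ∫_0^π cos(nx)cos(n'x) dx = 0; and by product-to-sum, ∫_0^π sin(nx)cos(n'x) dx = ½∫_0^π [sin((n+n')x) + sin((n−n')x)] dx, which is 0 when n+n' is even and 2n/(n²−n'²) when n+n' is odd (it need not vanish on (0, π)).
  u² squared terms: (-1)²·∫sin(5x)² dx = 1·π/2 = π/2;  (-4)²·∫cos(5x)² dx = 16·π/2 = 8*π;  (1)²·∫sin(4x)² dx = 1·π/2 = π/2.
  u² cross terms: 2·(-1)·(-4)·∫sin(5x)·cos(5x) dx = 8·(0) = 0;  2·(-1)·(1)·∫sin(5x)·sin(4x) dx = -2·(0) = 0;  2·(-4)·(1)·∫cos(5x)·sin(4x) dx = -8·(-8/9) = 64/9.
  So ∫_0^π u² dx = π/2 + 8*π + π/2 + 0 + 0 + 64/9 = 64/9 + 9*π.
  (u')² squared terms: (-5)²·∫cos(5x)² dx = 25·π/2 = 25*π/2;  (4)²·∫cos(4x)² dx = 16·π/2 = 8*π;  (20)²·∫sin(5x)² dx = 400·π/2 = 200*π.
  (u')² cross terms: 2·(-5)·(4)·∫cos(5x)·cos(4x) dx = -40·(0) = 0;  2·(-5)·(20)·∫cos(5x)·sin(5x) dx = -200·(0) = 0;  2·(4)·(20)·∫cos(4x)·sin(5x) dx = 160·(10/9) = 1600/9.
  So ∫_0^π (u')² dx = 25*π/2 + 8*π + 200*π + 0 + 0 + 1600/9 = 1600/9 + 441*π/2.
||u||_{H^1}^2 = (64/9 + 9*π) + (1600/9 + 441*π/2) = 1664/9 + 459*π/2.


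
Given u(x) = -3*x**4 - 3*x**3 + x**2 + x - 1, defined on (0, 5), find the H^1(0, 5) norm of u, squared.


||u||_{H^1}^2 = 20065765/4

The H^1 norm (squared) on an interval (0, L) is
  ||u||_{H^1}^2 = ∫_0^L u(x)^2 dx + ∫_0^L u'(x)^2 dx.
Compute u'(x) = -12*x**3 - 9*x**2 + 2*x + 1.
Then u(x)^2 = 9*x**8 + 18*x**7 + 3*x**6 - 12*x**5 + x**4 + 8*x**3 - x**2 - 2*x + 1 and u'(x)^2 = 144*x**6 + 216*x**5 + 33*x**4 - 60*x**3 - 14*x**2 + 4*x + 1.
Integrate each monomial from 0 to 5 using ∫_0^5 c·x^n dx = c·5^(n+1)/(n+1):
  ∫_0^5 u(x)^2 dx = ∫_0^5 (9*x^8 + 18*x^7 + 3*x^6 - 12*x^5 + x^4 + 8*x^3 - x^2 - 2*x + 1) dx. Term by term:
    ∫_0^5 9*x^8 dx = 1953125;  ∫_0^5 18*x^7 dx = 3515625/4;  ∫_0^5 3*x^6 dx = 234375/7;
    ∫_0^5 -12*x^5 dx = -31250;  ∫_0^5 x^4 dx = 625;  ∫_0^5 8*x^3 dx = 1250;
    ∫_0^5 -x^2 dx = -125/3;  ∫_0^5 -2*x dx = -25;  ∫_0^5 1 dx = 5.
  Sum: 1953125 + 3515625/4 + 234375/7 − 31250 + 625 + 1250 − 125/3 − 25 + 5 = 238230445/84.
  ∫_0^5 u'(x)^2 dx = ∫_0^5 (144*x^6 + 216*x^5 + 33*x^4 - 60*x^3 - 14*x^2 + 4*x + 1) dx. Term by term:
    ∫_0^5 144*x^6 dx = 11250000/7;  ∫_0^5 216*x^5 dx = 562500;  ∫_0^5 33*x^4 dx = 20625;
    ∫_0^5 -60*x^3 dx = -9375;  ∫_0^5 -14*x^2 dx = -1750/3;  ∫_0^5 4*x dx = 50;
    ∫_0^5 1 dx = 5.
  Sum: 11250000/7 + 562500 + 20625 − 9375 − 1750/3 + 50 + 5 = 45787655/21.
Adding: ||u||_{H^1}^2 = 238230445/84 + 45787655/21 = 20065765/4.


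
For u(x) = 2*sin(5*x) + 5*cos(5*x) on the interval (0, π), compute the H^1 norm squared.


||u||_{H^1(0,π)}^2 = 377*π

u'(x) = -25*sin(5*x) + 10*cos(5*x).
Expand u² and (u')² and integrate term by term on (0, π), using: for integers n ≥ 1, ∫_0^π sin²(nx) dx = ∫_0^π cos²(nx) dx = π/2; for n ≠ n', ∫_0^π sin(nx)sin(n'x) dx = ∫_0^π cos(nx)cos(n'x) dx = 0; and by product-to-sum, ∫_0^π sin(nx)cos(n'x) dx = ½∫_0^π [sin((n+n')x) + sin((n−n')x)] dx, which is 0 when n+n' is even and 2n/(n²−n'²) when n+n' is odd (it need not vanish on (0, π)).
  u² squared terms: (2)²·∫sin(5x)² dx = 4·π/2 = 2*π;  (5)²·∫cos(5x)² dx = 25·π/2 = 25*π/2.
  u² cross terms: 2·(2)·(5)·∫sin(5x)·cos(5x) dx = 20·(0) = 0.
  So ∫_0^π u² dx = 2*π + 25*π/2 + 0 = 29*π/2.
  (u')² squared terms: (-25)²·∫sin(5x)² dx = 625·π/2 = 625*π/2;  (10)²·∫cos(5x)² dx = 100·π/2 = 50*π.
  (u')² cross terms: 2·(-25)·(10)·∫sin(5x)·cos(5x) dx = -500·(0) = 0.
  So ∫_0^π (u')² dx = 625*π/2 + 50*π + 0 = 725*π/2.
||u||_{H^1}^2 = (29*π/2) + (725*π/2) = 377*π.


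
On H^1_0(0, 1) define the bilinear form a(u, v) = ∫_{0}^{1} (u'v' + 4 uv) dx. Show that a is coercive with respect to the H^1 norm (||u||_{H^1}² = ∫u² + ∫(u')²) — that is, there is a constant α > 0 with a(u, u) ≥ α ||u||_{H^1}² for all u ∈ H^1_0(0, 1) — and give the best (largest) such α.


α = 1

Coercivity of a(·,·) on H^1_0(0, 1) means a(u, u) ≥ α ||u||_{H^1}² for every u ∈ H^1_0.
The interval has length L = 1, and Poincaré/coercivity depend only on L. Here a(u, u) = ∫(u')² + (4)·∫u².
Here c = 4 ≥ 1, so a(u,u) = ∫(u')² + c∫u² ≥ ∫(u')² + ∫u² = ||u||_{H^1}², i.e. α = 1 works. No larger α is possible: a(u,u) ≥ α||u||_{H^1}² means (1−α)∫(u')² ≥ (α−c)∫u², and for the modes u_n = sin(nπ(x−x₀)/L) (x₀ the left endpoint) one has ∫u_n²/∫(u_n')² = (L/(nπ))² → 0, so a(u_n,u_n)/||u_n||_{H^1}² → 1. Hence the optimal constant is α = 1.
Therefore α = 1.


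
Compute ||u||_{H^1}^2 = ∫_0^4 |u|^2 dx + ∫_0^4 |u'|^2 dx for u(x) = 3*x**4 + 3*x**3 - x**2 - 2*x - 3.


||u||_{H^1}^2 = 13246828/15

The H^1 norm (squared) on an interval (0, L) is
  ||u||_{H^1}^2 = ∫_0^L u(x)^2 dx + ∫_0^L u'(x)^2 dx.
Compute u'(x) = 12*x**3 + 9*x**2 - 2*x - 2.
Then u(x)^2 = 9*x**8 + 18*x**7 + 3*x**6 - 18*x**5 - 29*x**4 - 14*x**3 + 10*x**2 + 12*x + 9 and u'(x)^2 = 144*x**6 + 216*x**5 + 33*x**4 - 84*x**3 - 32*x**2 + 8*x + 4.
Integrate each monomial from 0 to 4 using ∫_0^4 c·x^n dx = c·4^(n+1)/(n+1):
  ∫_0^4 u(x)^2 dx = ∫_0^4 (9*x^8 + 18*x^7 + 3*x^6 - 18*x^5 - 29*x^4 - 14*x^3 + 10*x^2 + 12*x + 9) dx. Term by term:
    ∫_0^4 9*x^8 dx = 262144;  ∫_0^4 18*x^7 dx = 147456;  ∫_0^4 3*x^6 dx = 49152/7;
    ∫_0^4 -18*x^5 dx = -12288;  ∫_0^4 -29*x^4 dx = -29696/5;  ∫_0^4 -14*x^3 dx = -896;
    ∫_0^4 10*x^2 dx = 640/3;  ∫_0^4 12*x dx = 96;  ∫_0^4 9 dx = 36.
  Sum: 262144 + 147456 + 49152/7 − 12288 − 29696/5 − 896 + 640/3 + 96 + 36 = 41773604/105.
  ∫_0^4 u'(x)^2 dx = ∫_0^4 (144*x^6 + 216*x^5 + 33*x^4 - 84*x^3 - 32*x^2 + 8*x + 4) dx. Term by term:
    ∫_0^4 144*x^6 dx = 2359296/7;  ∫_0^4 216*x^5 dx = 147456;  ∫_0^4 33*x^4 dx = 33792/5;
    ∫_0^4 -84*x^3 dx = -5376;  ∫_0^4 -32*x^2 dx = -2048/3;  ∫_0^4 8*x dx = 64;
    ∫_0^4 4 dx = 16.
  Sum: 2359296/7 + 147456 + 33792/5 − 5376 − 2048/3 + 64 + 16 = 50954192/105.
Adding: ||u||_{H^1}^2 = 41773604/105 + 50954192/105 = 13246828/15.


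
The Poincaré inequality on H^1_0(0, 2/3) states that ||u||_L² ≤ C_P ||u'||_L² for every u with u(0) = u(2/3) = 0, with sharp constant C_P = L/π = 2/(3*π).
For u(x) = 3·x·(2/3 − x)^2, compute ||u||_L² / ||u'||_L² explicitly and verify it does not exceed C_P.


||u||_L² / ||u'||_L² = sqrt(14)/21 < C_P = 2/(3*π).

u(x) = 3·x·(2/3 − x)^2, so u'(x) = (x - 2/3)*(9*x - 2).
u(x) = 3·x·(2/3 − x)^2 vanishes at x = 0 and x = 2/3, so u ∈ H^1_0(0, 2/3). Differentiate via the product rule and integrate the resulting polynomials term by term.
  ∫_0^2/3 u² dx = ∫_0^2/3 (9*x^6 - 24*x^5 + 24*x^4 - 32*x^3/3 + 16*x^2/9) dx. Term by term:
    ∫_0^2/3 9*x^6 dx = 128/1701;  ∫_0^2/3 -24*x^5 dx = -256/729;  ∫_0^2/3 24*x^4 dx = 256/405;
    ∫_0^2/3 -32*x^3/3 dx = -128/243;  ∫_0^2/3 16*x^2/9 dx = 128/729.
  Sum: 128/1701 − 256/729 + 256/405 − 128/243 + 128/729 = 128/25515.
  ∫_0^2/3 (u')² dx = ∫_0^2/3 (81*x^4 - 144*x^3 + 88*x^2 - 64*x/3 + 16/9) dx. Term by term:
    ∫_0^2/3 81*x^4 dx = 32/15;  ∫_0^2/3 -144*x^3 dx = -64/9;  ∫_0^2/3 88*x^2 dx = 704/81;
    ∫_0^2/3 -64*x/3 dx = -128/27;  ∫_0^2/3 16/9 dx = 32/27.
  Sum: 32/15 − 64/9 + 704/81 − 128/27 + 32/27 = 64/405.
∫_0^2/3 u² dx = 128/25515, so ||u||_L² = 8*sqrt(70)/945.
∫_0^2/3 (u')² dx = 64/405, so ||u'||_L² = 8*sqrt(5)/45.
Ratio ||u||_L² / ||u'||_L² = sqrt(14)/21.
Sharp Poincaré constant on H^1_0(0, 2/3) is C_P = L/π = 2/(3*π), achieved by sin(3*π/2·x).
A polynomial bump cannot attain the sharp Poincaré constant (only the first sine eigenfunction does), so the ratio is strictly less than C_P, consistent with ||u||_L² ≤ C_P ||u'||_L².


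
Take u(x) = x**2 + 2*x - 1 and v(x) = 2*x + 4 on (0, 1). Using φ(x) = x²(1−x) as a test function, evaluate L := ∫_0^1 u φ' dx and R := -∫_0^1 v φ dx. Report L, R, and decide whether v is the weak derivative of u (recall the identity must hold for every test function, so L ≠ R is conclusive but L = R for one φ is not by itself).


LHS = -4/15, RHS = -13/30. No, v is not the weak derivative of u.

u(x) = x**2 + 2*x - 1, classical derivative u'(x) = 2*x + 2.
φ(x) = x²(1−x), so φ'(x) = x*(2 - 3*x).
Note φ(0) = φ(1) = 0, so the boundary term u·φ vanishes.
LHS = ∫_0^1 u(x) φ'(x) dx = ∫_0^1 (-3*x^4 - 4*x^3 + 7*x^2 - 2*x) dx. Term by term:
  ∫_0^1 -3*x^4 dx = -3/5;  ∫_0^1 -4*x^3 dx = -1;  ∫_0^1 7*x^2 dx = 7/3;
  ∫_0^1 -2*x dx = -1.
Sum: -3/5 − 1 + 7/3 − 1 = -4/15.
So LHS = -4/15.
∫_0^1 v(x) φ(x) dx = ∫_0^1 (-2*x^4 - 2*x^3 + 4*x^2) dx. Term by term:
  ∫_0^1 -2*x^4 dx = -2/5;  ∫_0^1 -2*x^3 dx = -1/2;  ∫_0^1 4*x^2 dx = 4/3.
Sum: -2/5 − 1/2 + 4/3 = 13/30.
So RHS = -∫_0^1 v(x) φ(x) dx = -13/30.
LHS − RHS = 1/6 ≠ 0, so the identity fails.
(For a valid weak derivative the identity must hold for EVERY test function, in particular this one. The failure shows v is NOT the weak derivative of u.)
Correct weak derivative would be u'(x) = 2*x + 2.


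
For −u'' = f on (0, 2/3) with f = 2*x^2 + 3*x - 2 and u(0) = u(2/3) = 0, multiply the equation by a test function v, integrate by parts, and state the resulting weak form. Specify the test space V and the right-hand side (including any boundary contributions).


V = H^1_0(0, 2/3) (so v(0) = v(2/3) = 0); weak form: ∫_0^2/3 u'v' dx = ∫_0^2/3 (2*x^2 + 3*x - 2) v dx for all v ∈ V.

Multiply both sides by a test function v and integrate from 0 to 2/3:
  ∫_0^2/3 −u''(x) v(x) dx = ∫_0^2/3 f(x) v(x) dx.
Integrate the LHS by parts once:
  ∫_0^2/3 −u'' v dx = −[u'(x) v(x)]_0^2/3 + ∫_0^2/3 u'(x) v'(x) dx.
Thus ∫_0^2/3 u'(x) v'(x) dx = ∫_0^2/3 f(x) v(x) dx + [u'(x) v(x)]_0^2/3.
Choose V so that boundary terms are either known or forced to vanish.
u is Dirichlet: u(0) = u(2/3) = 0. Let V = H^1_0(0, 2/3); then v(0) = v(2/3) = 0, and [u' v]_0^2/3 = 0.
Weak formulation: find u (satisfying any essential BC) such that ∫_0^2/3 u'(x) v'(x) dx = ∫_0^2/3 f v dx for all v ∈ V.
Substituting f(x) = 2*x^2 + 3*x - 2, the right-hand side is ∫_0^2/3 (2*x^2 + 3*x - 2) v dx.


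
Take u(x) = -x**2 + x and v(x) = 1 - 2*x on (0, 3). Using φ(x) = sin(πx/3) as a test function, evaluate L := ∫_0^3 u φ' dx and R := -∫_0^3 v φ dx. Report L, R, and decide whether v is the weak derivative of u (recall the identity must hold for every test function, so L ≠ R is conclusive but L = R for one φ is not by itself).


LHS = 12/π, RHS = 12/π. Yes, v = u' weakly.

u(x) = -x**2 + x, classical derivative u'(x) = 1 - 2*x.
φ(x) = sin(πx/3), so φ'(x) = π*cos(π*x/3)/3.
Note φ(0) = φ(3) = 0, so the boundary term u·φ vanishes.
LHS = ∫_0^3 u(x) φ'(x) dx = ∫_0^3 (-π*x^2*cos(π*x/3)/3 + π*x*cos(π*x/3)/3) dx. Term by term:
  ∫_0^3 -π*x^2*cos(π*x/3)/3 dx = 18/π;  ∫_0^3 π*x*cos(π*x/3)/3 dx = -6/π.
Sum: 18/π − 6/π = 12/π.
So LHS = 12/π.
∫_0^3 v(x) φ(x) dx = ∫_0^3 (-2*x*sin(π*x/3) + sin(π*x/3)) dx. Term by term:
  ∫_0^3 -2*x*sin(π*x/3) dx = -18/π;  ∫_0^3 sin(π*x/3) dx = 6/π.
Sum: -18/π + 6/π = -12/π.
So RHS = -∫_0^3 v(x) φ(x) dx = 12/π.
LHS = RHS, so the identity holds for this test φ.
Moreover u is smooth here and v(x) = u'(x) = 1 - 2*x pointwise, so the identity holds for every test function. Hence v is the weak derivative of u.


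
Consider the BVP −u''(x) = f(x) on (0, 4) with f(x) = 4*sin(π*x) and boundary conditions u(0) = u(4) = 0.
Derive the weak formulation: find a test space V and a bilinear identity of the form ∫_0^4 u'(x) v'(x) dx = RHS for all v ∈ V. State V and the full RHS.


V = H^1_0(0, 4) (so v(0) = v(4) = 0); weak form: ∫_0^4 u'v' dx = ∫_0^4 (4*sin(π*x)) v dx for all v ∈ V.

Multiply both sides by a test function v and integrate from 0 to 4:
  ∫_0^4 −u''(x) v(x) dx = ∫_0^4 f(x) v(x) dx.
Integrate the LHS by parts once:
  ∫_0^4 −u'' v dx = −[u'(x) v(x)]_0^4 + ∫_0^4 u'(x) v'(x) dx.
Thus ∫_0^4 u'(x) v'(x) dx = ∫_0^4 f(x) v(x) dx + [u'(x) v(x)]_0^4.
Choose V so that boundary terms are either known or forced to vanish.
u is Dirichlet: u(0) = u(4) = 0. Let V = H^1_0(0, 4); then v(0) = v(4) = 0, and [u' v]_0^4 = 0.
Weak formulation: find u (satisfying any essential BC) such that ∫_0^4 u'(x) v'(x) dx = ∫_0^4 f v dx for all v ∈ V.
Substituting f(x) = 4*sin(π*x), the right-hand side is ∫_0^4 (4*sin(π*x)) v dx.


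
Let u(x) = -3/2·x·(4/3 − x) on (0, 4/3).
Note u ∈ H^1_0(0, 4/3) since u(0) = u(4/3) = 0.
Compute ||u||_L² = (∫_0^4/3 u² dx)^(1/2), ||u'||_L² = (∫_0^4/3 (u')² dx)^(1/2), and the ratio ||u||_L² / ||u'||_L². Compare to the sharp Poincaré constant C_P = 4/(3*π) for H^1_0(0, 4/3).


||u||_L² / ||u'||_L² = 2*sqrt(10)/15 < C_P = 4/(3*π).

u(x) = -3/2·x·(4/3 − x), so u'(x) = 3*x - 2.
u(x) = -3/2·x·(4/3 − x) vanishes at x = 0 and x = 4/3, so u ∈ H^1_0(0, 4/3). Differentiate via the product rule and integrate the resulting polynomials term by term.
  ∫_0^4/3 u² dx = ∫_0^4/3 (9*x^4/4 - 6*x^3 + 4*x^2) dx. Term by term:
    ∫_0^4/3 9*x^4/4 dx = 256/135;  ∫_0^4/3 -6*x^3 dx = -128/27;  ∫_0^4/3 4*x^2 dx = 256/81.
  Sum: 256/135 − 128/27 + 256/81 = 128/405.
  ∫_0^4/3 (u')² dx = ∫_0^4/3 (9*x^2 - 12*x + 4) dx. Term by term:
    ∫_0^4/3 9*x^2 dx = 64/9;  ∫_0^4/3 -12*x dx = -32/3;  ∫_0^4/3 4 dx = 16/3.
  Sum: 64/9 − 32/3 + 16/3 = 16/9.
∫_0^4/3 u² dx = 128/405, so ||u||_L² = 8*sqrt(10)/45.
∫_0^4/3 (u')² dx = 16/9, so ||u'||_L² = 4/3.
Ratio ||u||_L² / ||u'||_L² = 2*sqrt(10)/15.
Sharp Poincaré constant on H^1_0(0, 4/3) is C_P = L/π = 4/(3*π), achieved by sin(3*π/4·x).
A polynomial bump cannot attain the sharp Poincaré constant (only the first sine eigenfunction does), so the ratio is strictly less than C_P, consistent with ||u||_L² ≤ C_P ||u'||_L².


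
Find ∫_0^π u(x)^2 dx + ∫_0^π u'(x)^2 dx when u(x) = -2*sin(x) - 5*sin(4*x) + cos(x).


||u||_{H^1(0,π)}^2 = -32/3 + 435*π/2

u'(x) = -sin(x) - 2*cos(x) - 20*cos(4*x).
Expand u² and (u')² and integrate term by term on (0, π), using: for integers n ≥ 1, ∫_0^π sin²(nx) dx = ∫_0^π cos²(nx) dx = π/2; for n ≠ n', ∫_0^π sin(nx)sin(n'x) dx = ∫_0^π cos(nx)cos(n'x) dx = 0; and by product-to-sum, ∫_0^π sin(nx)cos(n'x) dx = ½∫_0^π [sin((n+n')x) + sin((n−n')x)] dx, which is 0 when n+n' is even and 2n/(n²−n'²) when n+n' is odd (it need not vanish on (0, π)).
  u² squared terms: (-5)²·∫sin(4x)² dx = 25·π/2 = 25*π/2;  (-2)²·∫sin(x)² dx = 4·π/2 = 2*π;  (1)²·∫cos(x)² dx = 1·π/2 = π/2.
  u² cross terms: 2·(-5)·(-2)·∫sin(4x)·sin(x) dx = 20·(0) = 0;  2·(-5)·(1)·∫sin(4x)·cos(x) dx = -10·(8/15) = -16/3;  2·(-2)·(1)·∫sin(x)·cos(x) dx = -4·(0) = 0.
  So ∫_0^π u² dx = 25*π/2 + 2*π + π/2 + 0 − 16/3 + 0 = -16/3 + 15*π.
  (u')² squared terms: (-1)²·∫sin(x)² dx = 1·π/2 = π/2;  (-20)²·∫cos(4x)² dx = 400·π/2 = 200*π;  (-2)²·∫cos(x)² dx = 4·π/2 = 2*π.
  (u')² cross terms: 2·(-1)·(-20)·∫sin(x)·cos(4x) dx = 40·(-2/15) = -16/3;  2·(-1)·(-2)·∫sin(x)·cos(x) dx = 4·(0) = 0;  2·(-20)·(-2)·∫cos(4x)·cos(x) dx = 80·(0) = 0.
  So ∫_0^π (u')² dx = π/2 + 200*π + 2*π − 16/3 + 0 + 0 = -16/3 + 405*π/2.
||u||_{H^1}^2 = (-16/3 + 15*π) + (-16/3 + 405*π/2) = -32/3 + 435*π/2.


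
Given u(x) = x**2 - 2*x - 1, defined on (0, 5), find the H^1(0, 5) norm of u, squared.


||u||_{H^1}^2 = 225

The H^1 norm (squared) on an interval (0, L) is
  ||u||_{H^1}^2 = ∫_0^L u(x)^2 dx + ∫_0^L u'(x)^2 dx.
Compute u'(x) = 2*x - 2.
Then u(x)^2 = x**4 - 4*x**3 + 2*x**2 + 4*x + 1 and u'(x)^2 = 4*x**2 - 8*x + 4.
Integrate each monomial from 0 to 5 using ∫_0^5 c·x^n dx = c·5^(n+1)/(n+1):
  ∫_0^5 u(x)^2 dx = ∫_0^5 (x^4 - 4*x^3 + 2*x^2 + 4*x + 1) dx. Term by term:
    ∫_0^5 x^4 dx = 625;  ∫_0^5 -4*x^3 dx = -625;  ∫_0^5 2*x^2 dx = 250/3;
    ∫_0^5 4*x dx = 50;  ∫_0^5 1 dx = 5.
  Sum: 625 − 625 + 250/3 + 50 + 5 = 415/3.
  ∫_0^5 u'(x)^2 dx = ∫_0^5 (4*x^2 - 8*x + 4) dx. Term by term:
    ∫_0^5 4*x^2 dx = 500/3;  ∫_0^5 -8*x dx = -100;  ∫_0^5 4 dx = 20.
  Sum: 500/3 − 100 + 20 = 260/3.
Adding: ||u||_{H^1}^2 = 415/3 + 260/3 = 225.


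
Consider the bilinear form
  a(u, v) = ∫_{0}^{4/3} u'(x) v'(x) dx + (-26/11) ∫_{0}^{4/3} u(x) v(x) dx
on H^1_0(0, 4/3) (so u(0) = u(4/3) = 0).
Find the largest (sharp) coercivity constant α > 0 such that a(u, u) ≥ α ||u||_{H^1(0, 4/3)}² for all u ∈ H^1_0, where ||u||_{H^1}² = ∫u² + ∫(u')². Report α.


α = (-416 + 99*π^2)/(11*(16 + 9*π^2))

Coercivity of a(·,·) on H^1_0(0, 4/3) means a(u, u) ≥ α ||u||_{H^1}² for every u ∈ H^1_0.
The interval has length L = 4/3, and Poincaré/coercivity depend only on L. Here a(u, u) = ∫(u')² + (-26/11)·∫u².
Here c = -26/11 < 0 with |c| < (π/L)² = 9*π^2/16, so coercivity still holds. The condition a(u,u) ≥ α||u||_{H^1}² reads (1−α)∫(u')² ≥ (α−c)∫u². Any admissible α is ≤ 1 (rapidly oscillating u have ∫u²/∫(u')² → 0), and α = 1 would force 0 ≥ (1−c)∫u², impossible since c < 1; so 1−α > 0. By the sharp Poincaré inequality on H^1_0 of an interval of length L, ∫(u')² ≥ (π/L)²∫u² with equality for the first sine mode sin(π(x−x₀)/L) (x₀ the left endpoint), so the inequality holds for all u iff (1−α)(π/L)² ≥ α − c, i.e. α ≤ ((π/L)² + c)/((π/L)² + 1) = (1 + c(L/π)²)/(1 + (L/π)²). (Direct route, valid since c ≤ 0: Poincaré gives c∫u² ≥ c(L/π)²∫(u')², so a(u,u) ≥ (1 + c(L/π)²)∫(u')², while ||u||_{H^1}² ≤ (1 + (L/π)²)∫(u')²; dividing yields the same α.) With (π/L)² = 9*π^2/16 and c = -26/11, the largest admissible constant is α = ((π/L)² + c)/((π/L)² + 1).
Simplifying, α = (-416 + 99*π^2)/(11*(16 + 9*π^2)).


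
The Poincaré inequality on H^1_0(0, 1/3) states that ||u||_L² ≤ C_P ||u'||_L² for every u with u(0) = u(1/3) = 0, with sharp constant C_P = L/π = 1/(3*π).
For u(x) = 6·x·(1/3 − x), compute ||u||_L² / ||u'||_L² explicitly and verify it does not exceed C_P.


||u||_L² / ||u'||_L² = sqrt(10)/30 < C_P = 1/(3*π).

u(x) = 6·x·(1/3 − x), so u'(x) = 2 - 12*x.
u(x) = 6·x·(1/3 − x) vanishes at x = 0 and x = 1/3, so u ∈ H^1_0(0, 1/3). Differentiate via the product rule and integrate the resulting polynomials term by term.
  ∫_0^1/3 u² dx = ∫_0^1/3 (36*x^4 - 24*x^3 + 4*x^2) dx. Term by term:
    ∫_0^1/3 36*x^4 dx = 4/135;  ∫_0^1/3 -24*x^3 dx = -2/27;  ∫_0^1/3 4*x^2 dx = 4/81.
  Sum: 4/135 − 2/27 + 4/81 = 2/405.
  ∫_0^1/3 (u')² dx = ∫_0^1/3 (144*x^2 - 48*x + 4) dx. Term by term:
    ∫_0^1/3 144*x^2 dx = 16/9;  ∫_0^1/3 -48*x dx = -8/3;  ∫_0^1/3 4 dx = 4/3.
  Sum: 16/9 − 8/3 + 4/3 = 4/9.
∫_0^1/3 u² dx = 2/405, so ||u||_L² = sqrt(10)/45.
∫_0^1/3 (u')² dx = 4/9, so ||u'||_L² = 2/3.
Ratio ||u||_L² / ||u'||_L² = sqrt(10)/30.
Sharp Poincaré constant on H^1_0(0, 1/3) is C_P = L/π = 1/(3*π), achieved by sin(3*π·x).
A polynomial bump cannot attain the sharp Poincaré constant (only the first sine eigenfunction does), so the ratio is strictly less than C_P, consistent with ||u||_L² ≤ C_P ||u'||_L².


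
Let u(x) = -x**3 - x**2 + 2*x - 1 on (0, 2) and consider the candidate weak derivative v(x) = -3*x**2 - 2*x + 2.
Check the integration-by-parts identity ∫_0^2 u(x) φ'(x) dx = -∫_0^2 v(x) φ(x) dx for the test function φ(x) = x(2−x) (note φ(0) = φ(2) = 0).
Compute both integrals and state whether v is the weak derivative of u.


LHS = 24/5, RHS = 24/5. Yes, v = u' weakly.

u(x) = -x**3 - x**2 + 2*x - 1, classical derivative u'(x) = -3*x**2 - 2*x + 2.
φ(x) = x(2−x), so φ'(x) = 2 - 2*x.
Note φ(0) = φ(2) = 0, so the boundary term u·φ vanishes.
LHS = ∫_0^2 u(x) φ'(x) dx = ∫_0^2 (2*x^4 - 6*x^2 + 6*x - 2) dx. Term by term:
  ∫_0^2 2*x^4 dx = 64/5;  ∫_0^2 -6*x^2 dx = -16;  ∫_0^2 6*x dx = 12;
  ∫_0^2 -2 dx = -4.
Sum: 64/5 − 16 + 12 − 4 = 24/5.
So LHS = 24/5.
∫_0^2 v(x) φ(x) dx = ∫_0^2 (3*x^4 - 4*x^3 - 6*x^2 + 4*x) dx. Term by term:
  ∫_0^2 3*x^4 dx = 96/5;  ∫_0^2 -4*x^3 dx = -16;  ∫_0^2 -6*x^2 dx = -16;
  ∫_0^2 4*x dx = 8.
Sum: 96/5 − 16 − 16 + 8 = -24/5.
So RHS = -∫_0^2 v(x) φ(x) dx = 24/5.
LHS = RHS, so the identity holds for this test φ.
Moreover u is smooth here and v(x) = u'(x) = -3*x**2 - 2*x + 2 pointwise, so the identity holds for every test function. Hence v is the weak derivative of u.


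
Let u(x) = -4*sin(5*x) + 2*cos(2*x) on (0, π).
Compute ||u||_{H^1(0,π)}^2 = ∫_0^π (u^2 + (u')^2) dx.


||u||_{H^1(0,π)}^2 = -800/21 + 218*π

u'(x) = -4*sin(2*x) - 20*cos(5*x).
Expand u² and (u')² and integrate term by term on (0, π), using: for integers n ≥ 1, ∫_0^π sin²(nx) dx = ∫_0^π cos²(nx) dx = π/2; for n ≠ n', ∫_0^π sin(nx)sin(n'x) dx = ∫_0^π cos(nx)cos(n'x) dx = 0; and by product-to-sum, ∫_0^π sin(nx)cos(n'x) dx = ½∫_0^π [sin((n+n')x) + sin((n−n')x)] dx, which is 0 when n+n' is even and 2n/(n²−n'²) when n+n' is odd (it need not vanish on (0, π)).
  u² squared terms: (-4)²·∫sin(5x)² dx = 16·π/2 = 8*π;  (2)²·∫cos(2x)² dx = 4·π/2 = 2*π.
  u² cross terms: 2·(-4)·(2)·∫sin(5x)·cos(2x) dx = -16·(10/21) = -160/21.
  So ∫_0^π u² dx = 8*π + 2*π − 160/21 = -160/21 + 10*π.
  (u')² squared terms: (-20)²·∫cos(5x)² dx = 400·π/2 = 200*π;  (-4)²·∫sin(2x)² dx = 16·π/2 = 8*π.
  (u')² cross terms: 2·(-20)·(-4)·∫cos(5x)·sin(2x) dx = 160·(-4/21) = -640/21.
  So ∫_0^π (u')² dx = 200*π + 8*π − 640/21 = -640/21 + 208*π.
||u||_{H^1}^2 = (-160/21 + 10*π) + (-640/21 + 208*π) = -800/21 + 218*π.


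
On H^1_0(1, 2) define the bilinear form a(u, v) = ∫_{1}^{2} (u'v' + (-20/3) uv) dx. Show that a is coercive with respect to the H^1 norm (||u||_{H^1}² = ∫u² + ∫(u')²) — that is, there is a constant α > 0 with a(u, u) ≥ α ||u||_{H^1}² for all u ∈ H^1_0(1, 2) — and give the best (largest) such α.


α = (-20/3 + π^2)/(1 + π^2)

Coercivity of a(·,·) on H^1_0(1, 2) means a(u, u) ≥ α ||u||_{H^1}² for every u ∈ H^1_0.
The interval has length L = 1, and Poincaré/coercivity depend only on L. Here a(u, u) = ∫(u')² + (-20/3)·∫u².
Here c = -20/3 < 0 with |c| < (π/L)² = π^2, so coercivity still holds. The condition a(u,u) ≥ α||u||_{H^1}² reads (1−α)∫(u')² ≥ (α−c)∫u². Any admissible α is ≤ 1 (rapidly oscillating u have ∫u²/∫(u')² → 0), and α = 1 would force 0 ≥ (1−c)∫u², impossible since c < 1; so 1−α > 0. By the sharp Poincaré inequality on H^1_0 of an interval of length L, ∫(u')² ≥ (π/L)²∫u² with equality for the first sine mode sin(π(x−x₀)/L) (x₀ the left endpoint), so the inequality holds for all u iff (1−α)(π/L)² ≥ α − c, i.e. α ≤ ((π/L)² + c)/((π/L)² + 1) = (1 + c(L/π)²)/(1 + (L/π)²). (Direct route, valid since c ≤ 0: Poincaré gives c∫u² ≥ c(L/π)²∫(u')², so a(u,u) ≥ (1 + c(L/π)²)∫(u')², while ||u||_{H^1}² ≤ (1 + (L/π)²)∫(u')²; dividing yields the same α.) With (π/L)² = π^2 and c = -20/3, the largest admissible constant is α = ((π/L)² + c)/((π/L)² + 1).
Simplifying, α = (-20/3 + π^2)/(1 + π^2).
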